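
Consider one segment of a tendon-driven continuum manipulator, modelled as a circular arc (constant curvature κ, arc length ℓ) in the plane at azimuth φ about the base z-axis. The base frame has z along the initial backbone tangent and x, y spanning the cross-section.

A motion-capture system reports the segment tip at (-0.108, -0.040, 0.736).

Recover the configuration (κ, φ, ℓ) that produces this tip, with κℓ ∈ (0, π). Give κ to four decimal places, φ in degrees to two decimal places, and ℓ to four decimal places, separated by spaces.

0.4151 200.32 0.7480

ρ = √(x²+y²) = √(-0.108² + -0.040²) = 0.11517
φ = atan2(y, x) mod 360° = atan2(-0.040, -0.108) = 200.3231°
|p|² = ρ² + z² = 0.11517² + 0.736² = 0.55496
κ = 2ρ / |p|² = 2×0.11517 / 0.55496 = 0.41505
θ = 2·atan2(ρ, z) = 2·atan2(0.11517, 0.736) = 0.31044 rad
ℓ = θ/κ = 0.31044/0.41505 = 0.74796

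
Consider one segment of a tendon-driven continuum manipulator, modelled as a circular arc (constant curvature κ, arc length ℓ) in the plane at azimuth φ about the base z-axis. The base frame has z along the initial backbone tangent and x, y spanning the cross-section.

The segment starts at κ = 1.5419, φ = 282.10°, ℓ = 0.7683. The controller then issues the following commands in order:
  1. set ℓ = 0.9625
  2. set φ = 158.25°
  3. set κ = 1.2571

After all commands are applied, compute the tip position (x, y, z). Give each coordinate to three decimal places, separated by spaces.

-0.478 0.191 0.744

initial: κ=1.5419, φ=282.10°, ℓ=0.7683
cmd 1: set ℓ=0.9625 → (κ,φ,ℓ)=(1.5419,282.10°,0.9625) → tip=(0.1242,-0.5792,0.6461)
cmd 2: set φ=158.25° → (κ,φ,ℓ)=(1.5419,158.25°,0.9625) → tip=(-0.5502,0.2195,0.6461)
cmd 3: set κ=1.2571 → (κ,φ,ℓ)=(1.2571,158.25°,0.9625) → tip=(-0.4780,0.1907,0.7443)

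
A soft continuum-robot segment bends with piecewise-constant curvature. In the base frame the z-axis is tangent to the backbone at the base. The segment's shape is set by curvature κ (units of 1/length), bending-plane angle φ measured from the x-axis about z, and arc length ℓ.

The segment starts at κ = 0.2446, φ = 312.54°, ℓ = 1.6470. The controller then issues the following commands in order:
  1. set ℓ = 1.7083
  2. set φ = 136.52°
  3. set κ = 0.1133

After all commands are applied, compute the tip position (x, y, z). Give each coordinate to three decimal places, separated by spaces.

initial: κ=0.2446, φ=312.54°, ℓ=1.6470
cmd 1: set ℓ=1.7083 → (κ,φ,ℓ)=(0.2446,312.54°,1.7083) → tip=(0.2378,-0.2592,1.6590)
cmd 2: set φ=136.52° → (κ,φ,ℓ)=(0.2446,136.52°,1.7083) → tip=(-0.2552,0.2420,1.6590)
cmd 3: set κ=0.1133 → (κ,φ,ℓ)=(0.1133,136.52°,1.7083) → tip=(-0.1196,0.1134,1.6977)

-0.120 0.113 1.698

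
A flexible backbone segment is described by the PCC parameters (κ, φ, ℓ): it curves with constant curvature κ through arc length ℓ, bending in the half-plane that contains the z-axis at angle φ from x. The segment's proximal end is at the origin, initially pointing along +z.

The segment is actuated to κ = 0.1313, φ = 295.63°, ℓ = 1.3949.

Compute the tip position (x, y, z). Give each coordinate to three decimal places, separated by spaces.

θ = κ·ℓ = 0.1313 × 1.3949 = 0.18315 rad
ρ = (1 − cos θ)/κ = (1 − 0.98327)/0.1313 = 0.12738
z = sin θ / κ = 0.18213/0.1313 = 1.38711
x = ρ cos φ = 0.12738 × cos(295.63°) = 0.05510
y = ρ sin φ = 0.12738 × sin(295.63°) = -0.11485

0.055 -0.115 1.387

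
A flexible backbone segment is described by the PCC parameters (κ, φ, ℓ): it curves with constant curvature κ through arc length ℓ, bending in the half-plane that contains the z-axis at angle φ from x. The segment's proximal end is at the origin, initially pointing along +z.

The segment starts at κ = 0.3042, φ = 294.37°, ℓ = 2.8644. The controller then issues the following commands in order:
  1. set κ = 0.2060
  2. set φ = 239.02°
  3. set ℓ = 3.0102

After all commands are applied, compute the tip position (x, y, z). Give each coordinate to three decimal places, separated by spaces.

initial: κ=0.3042, φ=294.37°, ℓ=2.8644
cmd 1: set κ=0.2060 → (κ,φ,ℓ)=(0.2060,294.37°,2.8644) → tip=(0.3387,-0.7477,2.7010)
cmd 2: set φ=239.02° → (κ,φ,ℓ)=(0.2060,239.02°,2.8644) → tip=(-0.4225,-0.7038,2.7010)
cmd 3: set ℓ=3.0102 → (κ,φ,ℓ)=(0.2060,239.02°,3.0102) → tip=(-0.4652,-0.7749,2.8210)

-0.465 -0.775 2.821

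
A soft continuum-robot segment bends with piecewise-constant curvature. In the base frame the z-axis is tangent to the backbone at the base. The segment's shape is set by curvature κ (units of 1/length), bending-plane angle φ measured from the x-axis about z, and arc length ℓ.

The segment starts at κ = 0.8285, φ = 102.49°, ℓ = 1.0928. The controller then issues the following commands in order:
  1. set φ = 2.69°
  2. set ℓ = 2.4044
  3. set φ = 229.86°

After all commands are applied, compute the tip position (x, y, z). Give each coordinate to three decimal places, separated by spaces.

-1.096 -1.300 1.101

initial: κ=0.8285, φ=102.49°, ℓ=1.0928
cmd 1: set φ=2.69° → (κ,φ,ℓ)=(0.8285,2.69°,1.0928) → tip=(0.4613,0.0217,0.9495)
cmd 2: set ℓ=2.4044 → (κ,φ,ℓ)=(0.8285,2.69°,2.4044) → tip=(1.6987,0.0798,1.1015)
cmd 3: set φ=229.86° → (κ,φ,ℓ)=(0.8285,229.86°,2.4044) → tip=(-1.0963,-1.3000,1.1015)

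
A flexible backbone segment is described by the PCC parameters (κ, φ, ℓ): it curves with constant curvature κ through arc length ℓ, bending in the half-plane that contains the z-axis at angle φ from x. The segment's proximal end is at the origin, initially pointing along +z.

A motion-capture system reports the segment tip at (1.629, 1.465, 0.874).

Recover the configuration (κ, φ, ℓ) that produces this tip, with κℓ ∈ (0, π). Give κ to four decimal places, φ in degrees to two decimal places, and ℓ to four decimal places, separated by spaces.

ρ = √(x²+y²) = √(1.629² + 1.465²) = 2.19086
φ = atan2(y, x) mod 360° = atan2(1.465, 1.629) = 41.9658°
|p|² = ρ² + z² = 2.19086² + 0.874² = 5.56374
κ = 2ρ / |p|² = 2×2.19086 / 5.56374 = 0.78755
θ = 2·atan2(ρ, z) = 2·atan2(2.19086, 0.874) = 2.38243 rad
ℓ = θ/κ = 2.38243/0.78755 = 3.02511

0.7875 41.97 3.0251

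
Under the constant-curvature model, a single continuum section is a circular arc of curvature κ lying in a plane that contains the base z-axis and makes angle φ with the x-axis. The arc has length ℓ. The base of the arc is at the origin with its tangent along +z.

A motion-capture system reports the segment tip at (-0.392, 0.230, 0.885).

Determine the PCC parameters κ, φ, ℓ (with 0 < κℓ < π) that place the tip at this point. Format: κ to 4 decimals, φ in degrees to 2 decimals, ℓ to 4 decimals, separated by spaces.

ρ = √(x²+y²) = √(-0.392² + 0.230²) = 0.45449
φ = atan2(y, x) mod 360° = atan2(0.230, -0.392) = 149.5984°
|p|² = ρ² + z² = 0.45449² + 0.885² = 0.98979
κ = 2ρ / |p|² = 2×0.45449 / 0.98979 = 0.91836
θ = 2·atan2(ρ, z) = 2·atan2(0.45449, 0.885) = 0.94886 rad
ℓ = θ/κ = 0.94886/0.91836 = 1.03321

0.9184 149.60 1.0332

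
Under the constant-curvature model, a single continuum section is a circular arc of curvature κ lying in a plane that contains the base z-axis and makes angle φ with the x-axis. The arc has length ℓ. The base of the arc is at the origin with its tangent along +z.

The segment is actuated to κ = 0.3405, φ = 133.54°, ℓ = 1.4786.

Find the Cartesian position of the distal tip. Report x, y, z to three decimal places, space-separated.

θ = κ·ℓ = 0.3405 × 1.4786 = 0.50346 rad
ρ = (1 − cos θ)/κ = (1 − 0.87592)/0.3405 = 0.36441
z = sin θ / κ = 0.48246/0.3405 = 1.41692
x = ρ cos φ = 0.36441 × cos(133.54°) = -0.25103
y = ρ sin φ = 0.36441 × sin(133.54°) = 0.26416

-0.251 0.264 1.417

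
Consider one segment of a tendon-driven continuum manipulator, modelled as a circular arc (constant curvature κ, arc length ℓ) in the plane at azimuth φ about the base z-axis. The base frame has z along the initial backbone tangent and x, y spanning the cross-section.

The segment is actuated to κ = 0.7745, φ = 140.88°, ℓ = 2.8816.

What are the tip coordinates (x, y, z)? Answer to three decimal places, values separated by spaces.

θ = κ·ℓ = 0.7745 × 2.8816 = 2.23180 rad
ρ = (1 − cos θ)/κ = (1 − -0.61391)/0.7745 = 2.08381
z = sin θ / κ = 0.78938/0.7745 = 1.01921
x = ρ cos φ = 2.08381 × cos(140.88°) = -1.61667
y = ρ sin φ = 2.08381 × sin(140.88°) = 1.31477

-1.617 1.315 1.019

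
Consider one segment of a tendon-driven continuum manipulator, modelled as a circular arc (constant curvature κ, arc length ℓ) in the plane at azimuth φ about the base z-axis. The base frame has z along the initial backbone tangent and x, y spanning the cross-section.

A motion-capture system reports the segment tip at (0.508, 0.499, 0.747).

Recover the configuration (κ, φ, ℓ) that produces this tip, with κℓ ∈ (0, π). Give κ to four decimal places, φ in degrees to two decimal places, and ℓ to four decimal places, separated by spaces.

ρ = √(x²+y²) = √(0.508² + 0.499²) = 0.71208
φ = atan2(y, x) mod 360° = atan2(0.499, 0.508) = 44.4879°
|p|² = ρ² + z² = 0.71208² + 0.747² = 1.06507
κ = 2ρ / |p|² = 2×0.71208 / 1.06507 = 1.33716
θ = 2·atan2(ρ, z) = 2·atan2(0.71208, 0.747) = 1.52295 rad
ℓ = θ/κ = 1.52295/1.33716 = 1.13894

1.3372 44.49 1.1389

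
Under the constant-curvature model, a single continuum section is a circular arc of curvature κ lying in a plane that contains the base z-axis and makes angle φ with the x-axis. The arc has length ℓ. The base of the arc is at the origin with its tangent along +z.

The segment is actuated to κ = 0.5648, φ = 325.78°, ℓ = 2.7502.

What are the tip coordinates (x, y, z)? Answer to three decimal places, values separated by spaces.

1.438 -0.978 1.770

θ = κ·ℓ = 0.5648 × 2.7502 = 1.55331 rad
ρ = (1 − cos θ)/κ = (1 − 0.01748)/0.5648 = 1.73958
z = sin θ / κ = 0.99985/0.5648 = 1.77027
x = ρ cos φ = 1.73958 × cos(325.78°) = 1.43844
y = ρ sin φ = 1.73958 × sin(325.78°) = -0.97829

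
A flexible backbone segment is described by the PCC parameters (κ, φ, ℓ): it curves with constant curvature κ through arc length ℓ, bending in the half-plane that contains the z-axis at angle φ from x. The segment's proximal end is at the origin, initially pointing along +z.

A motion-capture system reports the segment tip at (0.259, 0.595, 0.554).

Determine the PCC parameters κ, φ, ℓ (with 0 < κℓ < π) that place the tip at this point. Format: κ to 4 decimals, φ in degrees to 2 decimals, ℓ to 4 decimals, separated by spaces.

ρ = √(x²+y²) = √(0.259² + 0.595²) = 0.64893
φ = atan2(y, x) mod 360° = atan2(0.595, 0.259) = 66.4768°
|p|² = ρ² + z² = 0.64893² + 0.554² = 0.72802
κ = 2ρ / |p|² = 2×0.64893 / 0.72802 = 1.78271
θ = 2·atan2(ρ, z) = 2·atan2(0.64893, 0.554) = 1.72830 rad
ℓ = θ/κ = 1.72830/1.78271 = 0.96948

1.7827 66.48 0.9695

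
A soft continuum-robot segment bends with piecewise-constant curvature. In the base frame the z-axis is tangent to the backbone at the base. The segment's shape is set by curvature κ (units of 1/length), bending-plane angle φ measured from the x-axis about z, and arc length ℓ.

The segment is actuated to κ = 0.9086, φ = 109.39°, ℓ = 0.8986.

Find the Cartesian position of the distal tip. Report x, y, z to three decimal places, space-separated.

θ = κ·ℓ = 0.9086 × 0.8986 = 0.81647 rad
ρ = (1 − cos θ)/κ = (1 − 0.68480)/0.9086 = 0.34691
z = sin θ / κ = 0.72873/0.9086 = 0.80204
x = ρ cos φ = 0.34691 × cos(109.39°) = -0.11517
y = ρ sin φ = 0.34691 × sin(109.39°) = 0.32723

-0.115 0.327 0.802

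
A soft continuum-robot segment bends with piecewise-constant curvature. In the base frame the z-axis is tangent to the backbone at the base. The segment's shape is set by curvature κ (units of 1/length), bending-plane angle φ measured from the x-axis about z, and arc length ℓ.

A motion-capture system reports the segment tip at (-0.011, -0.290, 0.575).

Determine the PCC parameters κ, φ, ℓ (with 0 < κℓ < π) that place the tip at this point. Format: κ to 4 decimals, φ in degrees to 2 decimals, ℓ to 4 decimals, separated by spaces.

ρ = √(x²+y²) = √(-0.011² + -0.290²) = 0.29021
φ = atan2(y, x) mod 360° = atan2(-0.290, -0.011) = 267.8278°
|p|² = ρ² + z² = 0.29021² + 0.575² = 0.41485
κ = 2ρ / |p|² = 2×0.29021 / 0.41485 = 1.39911
θ = 2·atan2(ρ, z) = 2·atan2(0.29021, 0.575) = 0.93482 rad
ℓ = θ/κ = 0.93482/1.39911 = 0.66815

1.3991 267.83 0.6681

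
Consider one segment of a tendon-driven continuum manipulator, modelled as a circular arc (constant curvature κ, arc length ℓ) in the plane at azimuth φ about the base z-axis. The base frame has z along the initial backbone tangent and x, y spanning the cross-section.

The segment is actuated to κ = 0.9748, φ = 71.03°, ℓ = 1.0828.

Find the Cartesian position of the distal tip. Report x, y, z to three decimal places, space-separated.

θ = κ·ℓ = 0.9748 × 1.0828 = 1.05551 rad
ρ = (1 − cos θ)/κ = (1 − 0.49278)/0.9748 = 0.52033
z = sin θ / κ = 0.87015/0.9748 = 0.89265
x = ρ cos φ = 0.52033 × cos(71.03°) = 0.16915
y = ρ sin φ = 0.52033 × sin(71.03°) = 0.49207

0.169 0.492 0.893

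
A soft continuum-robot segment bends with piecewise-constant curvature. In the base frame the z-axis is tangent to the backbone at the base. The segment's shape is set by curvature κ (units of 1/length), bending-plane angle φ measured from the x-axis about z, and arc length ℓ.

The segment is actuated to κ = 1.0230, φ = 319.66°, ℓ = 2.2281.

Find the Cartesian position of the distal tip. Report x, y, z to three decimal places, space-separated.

1.230 -1.045 0.742

θ = κ·ℓ = 1.0230 × 2.2281 = 2.27935 rad
ρ = (1 − cos θ)/κ = (1 − -0.65073)/1.0230 = 1.61362
z = sin θ / κ = 0.75931/1.0230 = 0.74223
x = ρ cos φ = 1.61362 × cos(319.66°) = 1.22993
y = ρ sin φ = 1.61362 × sin(319.66°) = -1.04453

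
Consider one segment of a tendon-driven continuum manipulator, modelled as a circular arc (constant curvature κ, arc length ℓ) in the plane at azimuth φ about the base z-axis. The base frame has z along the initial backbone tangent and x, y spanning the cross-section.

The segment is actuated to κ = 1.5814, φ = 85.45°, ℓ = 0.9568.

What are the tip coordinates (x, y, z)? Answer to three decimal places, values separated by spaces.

θ = κ·ℓ = 1.5814 × 0.9568 = 1.51308 rad
ρ = (1 − cos θ)/κ = (1 − 0.05768)/1.5814 = 0.59588
z = sin θ / κ = 0.99834/1.5814 = 0.63130
x = ρ cos φ = 0.59588 × cos(85.45°) = 0.04727
y = ρ sin φ = 0.59588 × sin(85.45°) = 0.59400

0.047 0.594 0.631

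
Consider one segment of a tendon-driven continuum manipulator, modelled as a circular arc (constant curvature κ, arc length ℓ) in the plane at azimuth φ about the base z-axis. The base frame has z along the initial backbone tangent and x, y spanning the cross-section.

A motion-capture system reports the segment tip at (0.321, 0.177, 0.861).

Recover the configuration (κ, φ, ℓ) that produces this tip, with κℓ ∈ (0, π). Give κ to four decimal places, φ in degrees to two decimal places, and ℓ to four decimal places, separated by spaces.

0.8372 28.87 0.9615

ρ = √(x²+y²) = √(0.321² + 0.177²) = 0.36657
φ = atan2(y, x) mod 360° = atan2(0.177, 0.321) = 28.8724°
|p|² = ρ² + z² = 0.36657² + 0.861² = 0.87569
κ = 2ρ / |p|² = 2×0.36657 / 0.87569 = 0.83720
θ = 2·atan2(ρ, z) = 2·atan2(0.36657, 0.861) = 0.80500 rad
ℓ = θ/κ = 0.80500/0.83720 = 0.96154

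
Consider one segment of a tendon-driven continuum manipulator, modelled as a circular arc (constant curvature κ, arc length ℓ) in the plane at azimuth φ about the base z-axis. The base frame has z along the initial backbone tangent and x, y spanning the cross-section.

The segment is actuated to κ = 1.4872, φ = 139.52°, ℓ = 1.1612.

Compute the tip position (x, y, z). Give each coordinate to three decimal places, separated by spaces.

θ = κ·ℓ = 1.4872 × 1.1612 = 1.72694 rad
ρ = (1 − cos θ)/κ = (1 − -0.15551)/1.4872 = 0.77697
z = sin θ / κ = 0.98783/1.4872 = 0.66422
x = ρ cos φ = 0.77697 × cos(139.52°) = -0.59099
y = ρ sin φ = 0.77697 × sin(139.52°) = 0.50439

-0.591 0.504 0.664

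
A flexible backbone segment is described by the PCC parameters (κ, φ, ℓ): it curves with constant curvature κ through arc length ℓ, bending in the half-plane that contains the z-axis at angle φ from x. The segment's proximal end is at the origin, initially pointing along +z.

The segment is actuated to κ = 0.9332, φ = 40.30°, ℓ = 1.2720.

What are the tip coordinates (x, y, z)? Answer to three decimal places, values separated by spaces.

0.511 0.434 0.994

θ = κ·ℓ = 0.9332 × 1.2720 = 1.18703 rad
ρ = (1 − cos θ)/κ = (1 − 0.37442)/0.9332 = 0.67037
z = sin θ / κ = 0.92726/0.9332 = 0.99364
x = ρ cos φ = 0.67037 × cos(40.30°) = 0.51127
y = ρ sin φ = 0.67037 × sin(40.30°) = 0.43359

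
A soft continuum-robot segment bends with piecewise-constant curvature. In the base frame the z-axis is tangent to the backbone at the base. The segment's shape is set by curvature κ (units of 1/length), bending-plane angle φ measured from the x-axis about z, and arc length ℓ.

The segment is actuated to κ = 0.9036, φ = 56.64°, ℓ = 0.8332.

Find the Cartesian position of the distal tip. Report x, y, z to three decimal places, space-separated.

0.164 0.250 0.757

θ = κ·ℓ = 0.9036 × 0.8332 = 0.75288 rad
ρ = (1 − cos θ)/κ = (1 − 0.72972)/0.9036 = 0.29911
z = sin θ / κ = 0.68374/0.9036 = 0.75669
x = ρ cos φ = 0.29911 × cos(56.64°) = 0.16448
y = ρ sin φ = 0.29911 × sin(56.64°) = 0.24983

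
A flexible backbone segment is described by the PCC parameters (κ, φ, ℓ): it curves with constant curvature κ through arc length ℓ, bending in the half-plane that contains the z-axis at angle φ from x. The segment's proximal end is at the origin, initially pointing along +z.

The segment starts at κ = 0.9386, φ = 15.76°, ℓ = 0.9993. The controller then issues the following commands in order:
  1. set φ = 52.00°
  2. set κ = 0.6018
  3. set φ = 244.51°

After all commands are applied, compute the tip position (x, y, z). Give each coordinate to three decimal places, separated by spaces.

-0.125 -0.263 0.940

initial: κ=0.9386, φ=15.76°, ℓ=0.9993
cmd 1: set φ=52.00° → (κ,φ,ℓ)=(0.9386,52.00°,0.9993) → tip=(0.2680,0.3430,0.8591)
cmd 2: set κ=0.6018 → (κ,φ,ℓ)=(0.6018,52.00°,0.9993) → tip=(0.1795,0.2297,0.9401)
cmd 3: set φ=244.51° → (κ,φ,ℓ)=(0.6018,244.51°,0.9993) → tip=(-0.1255,-0.2632,0.9401)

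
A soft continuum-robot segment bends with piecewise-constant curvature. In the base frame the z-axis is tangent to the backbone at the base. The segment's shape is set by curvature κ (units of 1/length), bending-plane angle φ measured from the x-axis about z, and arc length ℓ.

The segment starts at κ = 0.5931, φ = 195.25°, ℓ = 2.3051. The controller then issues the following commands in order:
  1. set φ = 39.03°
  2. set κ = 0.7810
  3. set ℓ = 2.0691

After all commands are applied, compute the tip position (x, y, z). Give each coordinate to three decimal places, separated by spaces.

initial: κ=0.5931, φ=195.25°, ℓ=2.3051
cmd 1: set φ=39.03° → (κ,φ,ℓ)=(0.5931,39.03°,2.3051) → tip=(1.0449,0.8470,1.6512)
cmd 2: set κ=0.7810 → (κ,φ,ℓ)=(0.7810,39.03°,2.3051) → tip=(1.2209,0.9897,1.2468)
cmd 3: set ℓ=2.0691 → (κ,φ,ℓ)=(0.7810,39.03°,2.0691) → tip=(1.0396,0.8427,1.2791)

1.040 0.843 1.279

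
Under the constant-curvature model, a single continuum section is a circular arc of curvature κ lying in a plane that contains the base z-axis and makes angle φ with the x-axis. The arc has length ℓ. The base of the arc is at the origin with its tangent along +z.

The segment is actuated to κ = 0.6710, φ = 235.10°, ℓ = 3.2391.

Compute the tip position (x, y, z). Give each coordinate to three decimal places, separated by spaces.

θ = κ·ℓ = 0.6710 × 3.2391 = 2.17344 rad
ρ = (1 − cos θ)/κ = (1 − -0.56682)/0.6710 = 2.33505
z = sin θ / κ = 0.82384/0.6710 = 1.22778
x = ρ cos φ = 2.33505 × cos(235.10°) = -1.33599
y = ρ sin φ = 2.33505 × sin(235.10°) = -1.91510

-1.336 -1.915 1.228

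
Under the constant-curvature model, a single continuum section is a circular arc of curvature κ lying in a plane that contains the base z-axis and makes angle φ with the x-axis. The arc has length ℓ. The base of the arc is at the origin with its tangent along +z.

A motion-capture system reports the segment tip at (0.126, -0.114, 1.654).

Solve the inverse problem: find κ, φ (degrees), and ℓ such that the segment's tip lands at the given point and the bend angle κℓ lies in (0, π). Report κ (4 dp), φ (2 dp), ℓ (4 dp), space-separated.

0.1229 317.86 1.6656

ρ = √(x²+y²) = √(0.126² + -0.114²) = 0.16992
φ = atan2(y, x) mod 360° = atan2(-0.114, 0.126) = 317.8624°
|p|² = ρ² + z² = 0.16992² + 1.654² = 2.76459
κ = 2ρ / |p|² = 2×0.16992 / 2.76459 = 0.12292
θ = 2·atan2(ρ, z) = 2·atan2(0.16992, 1.654) = 0.20474 rad
ℓ = θ/κ = 0.20474/0.12292 = 1.66561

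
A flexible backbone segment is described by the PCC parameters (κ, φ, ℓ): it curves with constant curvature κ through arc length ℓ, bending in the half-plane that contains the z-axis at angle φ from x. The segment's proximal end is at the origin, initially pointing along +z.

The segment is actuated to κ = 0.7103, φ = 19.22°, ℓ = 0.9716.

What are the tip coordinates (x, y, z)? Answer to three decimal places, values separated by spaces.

θ = κ·ℓ = 0.7103 × 0.9716 = 0.69013 rad
ρ = (1 − cos θ)/κ = (1 − 0.77116)/0.7103 = 0.32217
z = sin θ / κ = 0.63664/0.7103 = 0.89629
x = ρ cos φ = 0.32217 × cos(19.22°) = 0.30421
y = ρ sin φ = 0.32217 × sin(19.22°) = 0.10606

0.304 0.106 0.896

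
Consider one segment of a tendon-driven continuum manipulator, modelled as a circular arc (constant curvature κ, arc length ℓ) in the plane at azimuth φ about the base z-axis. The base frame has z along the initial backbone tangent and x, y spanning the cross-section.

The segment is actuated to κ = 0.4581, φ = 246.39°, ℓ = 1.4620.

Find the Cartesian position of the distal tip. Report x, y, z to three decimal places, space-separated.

-0.189 -0.432 1.355

θ = κ·ℓ = 0.4581 × 1.4620 = 0.66974 rad
ρ = (1 − cos θ)/κ = (1 − 0.78398)/0.4581 = 0.47155
z = sin θ / κ = 0.62078/0.4581 = 1.35513
x = ρ cos φ = 0.47155 × cos(246.39°) = -0.18886
y = ρ sin φ = 0.47155 × sin(246.39°) = -0.43208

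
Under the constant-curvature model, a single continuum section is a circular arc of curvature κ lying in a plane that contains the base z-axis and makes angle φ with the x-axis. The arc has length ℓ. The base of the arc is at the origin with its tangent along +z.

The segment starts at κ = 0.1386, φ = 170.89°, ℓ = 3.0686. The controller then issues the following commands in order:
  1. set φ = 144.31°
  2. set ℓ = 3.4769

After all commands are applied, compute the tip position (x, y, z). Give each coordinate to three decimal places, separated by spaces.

-0.667 0.479 3.344

initial: κ=0.1386, φ=170.89°, ℓ=3.0686
cmd 1: set φ=144.31° → (κ,φ,ℓ)=(0.1386,144.31°,3.0686) → tip=(-0.5221,0.3750,2.9769)
cmd 2: set ℓ=3.4769 → (κ,φ,ℓ)=(0.1386,144.31°,3.4769) → tip=(-0.6673,0.4794,3.3439)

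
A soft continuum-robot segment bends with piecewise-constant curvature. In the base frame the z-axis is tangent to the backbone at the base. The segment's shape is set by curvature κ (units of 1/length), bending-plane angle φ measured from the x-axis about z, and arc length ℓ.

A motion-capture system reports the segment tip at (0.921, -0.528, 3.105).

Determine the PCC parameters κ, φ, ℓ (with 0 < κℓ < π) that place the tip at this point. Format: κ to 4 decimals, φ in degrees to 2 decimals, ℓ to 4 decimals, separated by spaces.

ρ = √(x²+y²) = √(0.921² + -0.528²) = 1.06161
φ = atan2(y, x) mod 360° = atan2(-0.528, 0.921) = 330.1748°
|p|² = ρ² + z² = 1.06161² + 3.105² = 10.76805
κ = 2ρ / |p|² = 2×1.06161 / 10.76805 = 0.19718
θ = 2·atan2(ρ, z) = 2·atan2(1.06161, 3.105) = 0.65889 rad
ℓ = θ/κ = 0.65889/0.19718 = 3.34159

0.1972 330.17 3.3416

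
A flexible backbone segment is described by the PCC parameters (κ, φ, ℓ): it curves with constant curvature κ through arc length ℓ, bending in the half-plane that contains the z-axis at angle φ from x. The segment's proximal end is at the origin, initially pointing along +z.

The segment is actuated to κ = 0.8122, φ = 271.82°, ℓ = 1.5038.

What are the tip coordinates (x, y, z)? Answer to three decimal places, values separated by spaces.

0.026 -0.809 1.157

θ = κ·ℓ = 0.8122 × 1.5038 = 1.22139 rad
ρ = (1 − cos θ)/κ = (1 − 0.34234)/0.8122 = 0.80972
z = sin θ / κ = 0.93957/0.8122 = 1.15683
x = ρ cos φ = 0.80972 × cos(271.82°) = 0.02572
y = ρ sin φ = 0.80972 × sin(271.82°) = -0.80931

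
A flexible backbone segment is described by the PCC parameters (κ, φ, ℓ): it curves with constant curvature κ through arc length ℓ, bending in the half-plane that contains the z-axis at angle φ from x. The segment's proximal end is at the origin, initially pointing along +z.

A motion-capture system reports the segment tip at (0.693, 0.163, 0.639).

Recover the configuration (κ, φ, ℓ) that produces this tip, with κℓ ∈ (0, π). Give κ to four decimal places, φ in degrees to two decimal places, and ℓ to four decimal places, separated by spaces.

1.5559 13.24 1.0789

ρ = √(x²+y²) = √(0.693² + 0.163²) = 0.71191
φ = atan2(y, x) mod 360° = atan2(0.163, 0.693) = 13.2359°
|p|² = ρ² + z² = 0.71191² + 0.639² = 0.91514
κ = 2ρ / |p|² = 2×0.71191 / 0.91514 = 1.55585
θ = 2·atan2(ρ, z) = 2·atan2(0.71191, 0.639) = 1.67864 rad
ℓ = θ/κ = 1.67864/1.55585 = 1.07892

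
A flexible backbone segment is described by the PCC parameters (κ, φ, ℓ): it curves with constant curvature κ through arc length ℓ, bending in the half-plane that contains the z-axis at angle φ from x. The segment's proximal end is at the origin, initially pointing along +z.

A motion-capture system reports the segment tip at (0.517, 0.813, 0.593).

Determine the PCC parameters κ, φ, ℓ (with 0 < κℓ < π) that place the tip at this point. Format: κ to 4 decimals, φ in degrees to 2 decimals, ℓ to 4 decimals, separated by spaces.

1.5055 57.55 1.3538

ρ = √(x²+y²) = √(0.517² + 0.813²) = 0.96346
φ = atan2(y, x) mod 360° = atan2(0.813, 0.517) = 57.5471°
|p|² = ρ² + z² = 0.96346² + 0.593² = 1.27991
κ = 2ρ / |p|² = 2×0.96346 / 1.27991 = 1.50552
θ = 2·atan2(ρ, z) = 2·atan2(0.96346, 0.593) = 2.03813 rad
ℓ = θ/κ = 2.03813/1.50552 = 1.35377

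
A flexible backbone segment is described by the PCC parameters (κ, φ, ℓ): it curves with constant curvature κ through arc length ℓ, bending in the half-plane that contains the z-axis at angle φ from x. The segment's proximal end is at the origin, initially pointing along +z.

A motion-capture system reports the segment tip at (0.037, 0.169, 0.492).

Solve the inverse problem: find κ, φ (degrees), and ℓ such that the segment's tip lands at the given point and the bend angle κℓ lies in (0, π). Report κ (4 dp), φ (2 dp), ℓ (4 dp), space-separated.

1.2721 77.65 0.5316

ρ = √(x²+y²) = √(0.037² + 0.169²) = 0.17300
φ = atan2(y, x) mod 360° = atan2(0.169, 0.037) = 77.6508°
|p|² = ρ² + z² = 0.17300² + 0.492² = 0.27199
κ = 2ρ / |p|² = 2×0.17300 / 0.27199 = 1.27211
θ = 2·atan2(ρ, z) = 2·atan2(0.17300, 0.492) = 0.67626 rad
ℓ = θ/κ = 0.67626/1.27211 = 0.53160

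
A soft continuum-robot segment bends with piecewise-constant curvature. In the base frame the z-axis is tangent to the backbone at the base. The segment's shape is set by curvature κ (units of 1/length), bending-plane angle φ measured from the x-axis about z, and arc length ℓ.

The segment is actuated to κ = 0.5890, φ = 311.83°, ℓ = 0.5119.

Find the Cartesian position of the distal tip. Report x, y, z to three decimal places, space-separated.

θ = κ·ℓ = 0.5890 × 0.5119 = 0.30151 rad
ρ = (1 − cos θ)/κ = (1 − 0.95489)/0.5890 = 0.07659
z = sin θ / κ = 0.29696/0.5890 = 0.50418
x = ρ cos φ = 0.07659 × cos(311.83°) = 0.05108
y = ρ sin φ = 0.07659 × sin(311.83°) = -0.05707

0.051 -0.057 0.504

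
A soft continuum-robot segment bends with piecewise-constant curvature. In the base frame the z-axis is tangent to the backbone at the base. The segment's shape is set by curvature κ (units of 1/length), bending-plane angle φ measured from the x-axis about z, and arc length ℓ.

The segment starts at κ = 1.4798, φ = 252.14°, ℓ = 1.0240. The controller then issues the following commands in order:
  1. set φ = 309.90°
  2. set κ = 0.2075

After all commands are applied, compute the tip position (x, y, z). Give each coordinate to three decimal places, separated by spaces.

initial: κ=1.4798, φ=252.14°, ℓ=1.0240
cmd 1: set φ=309.90° → (κ,φ,ℓ)=(1.4798,309.90°,1.0240) → tip=(0.4094,-0.4897,0.6747)
cmd 2: set κ=0.2075 → (κ,φ,ℓ)=(0.2075,309.90°,1.0240) → tip=(0.0695,-0.0831,1.0163)

0.070 -0.083 1.016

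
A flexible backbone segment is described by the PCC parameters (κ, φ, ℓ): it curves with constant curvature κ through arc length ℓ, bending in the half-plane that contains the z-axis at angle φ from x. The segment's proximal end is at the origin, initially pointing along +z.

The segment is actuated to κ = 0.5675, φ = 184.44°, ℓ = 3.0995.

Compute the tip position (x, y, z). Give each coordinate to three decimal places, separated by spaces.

-2.085 -0.162 1.731

θ = κ·ℓ = 0.5675 × 3.0995 = 1.75897 rad
ρ = (1 − cos θ)/κ = (1 − -0.18706)/0.5675 = 2.09174
z = sin θ / κ = 0.98235/0.5675 = 1.73101
x = ρ cos φ = 2.09174 × cos(184.44°) = -2.08546
y = ρ sin φ = 2.09174 × sin(184.44°) = -0.16193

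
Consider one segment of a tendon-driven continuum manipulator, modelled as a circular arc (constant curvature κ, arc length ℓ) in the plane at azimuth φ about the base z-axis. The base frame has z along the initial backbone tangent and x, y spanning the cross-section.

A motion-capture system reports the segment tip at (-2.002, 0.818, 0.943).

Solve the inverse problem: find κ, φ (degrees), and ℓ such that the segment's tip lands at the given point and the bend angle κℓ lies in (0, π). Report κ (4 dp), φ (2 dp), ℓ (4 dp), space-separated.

0.7770 157.78 2.9847

ρ = √(x²+y²) = √(-2.002² + 0.818²) = 2.16267
φ = atan2(y, x) mod 360° = atan2(0.818, -2.002) = 157.7755°
|p|² = ρ² + z² = 2.16267² + 0.943² = 5.56638
κ = 2ρ / |p|² = 2×2.16267 / 5.56638 = 0.77705
θ = 2·atan2(ρ, z) = 2·atan2(2.16267, 0.943) = 2.31923 rad
ℓ = θ/κ = 2.31923/0.77705 = 2.98467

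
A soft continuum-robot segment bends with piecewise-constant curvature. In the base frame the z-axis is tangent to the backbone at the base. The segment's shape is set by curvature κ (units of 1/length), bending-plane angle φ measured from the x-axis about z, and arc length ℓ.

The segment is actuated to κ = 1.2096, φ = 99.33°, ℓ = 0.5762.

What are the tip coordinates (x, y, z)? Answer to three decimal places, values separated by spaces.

-0.031 0.190 0.531

θ = κ·ℓ = 1.2096 × 0.5762 = 0.69697 rad
ρ = (1 − cos θ)/κ = (1 − 0.76679)/1.2096 = 0.19280
z = sin θ / κ = 0.64190/1.2096 = 0.53067
x = ρ cos φ = 0.19280 × cos(99.33°) = -0.03126
y = ρ sin φ = 0.19280 × sin(99.33°) = 0.19025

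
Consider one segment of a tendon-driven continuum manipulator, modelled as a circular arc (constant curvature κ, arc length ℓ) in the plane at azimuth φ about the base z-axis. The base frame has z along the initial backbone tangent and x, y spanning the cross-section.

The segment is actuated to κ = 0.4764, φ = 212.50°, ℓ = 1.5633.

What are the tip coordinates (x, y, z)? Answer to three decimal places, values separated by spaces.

θ = κ·ℓ = 0.4764 × 1.5633 = 0.74476 rad
ρ = (1 − cos θ)/κ = (1 − 0.73525)/0.4764 = 0.55572
z = sin θ / κ = 0.67779/0.4764 = 1.42274
x = ρ cos φ = 0.55572 × cos(212.50°) = -0.46869
y = ρ sin φ = 0.55572 × sin(212.50°) = -0.29859

-0.469 -0.299 1.423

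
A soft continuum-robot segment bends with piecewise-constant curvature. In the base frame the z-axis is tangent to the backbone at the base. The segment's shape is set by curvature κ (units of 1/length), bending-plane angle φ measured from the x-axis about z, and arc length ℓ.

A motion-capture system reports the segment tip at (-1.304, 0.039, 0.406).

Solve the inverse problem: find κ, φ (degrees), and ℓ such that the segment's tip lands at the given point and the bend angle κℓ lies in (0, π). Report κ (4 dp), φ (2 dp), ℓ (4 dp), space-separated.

ρ = √(x²+y²) = √(-1.304² + 0.039²) = 1.30458
φ = atan2(y, x) mod 360° = atan2(0.039, -1.304) = 178.2869°
|p|² = ρ² + z² = 1.30458² + 0.406² = 1.86677
κ = 2ρ / |p|² = 2×1.30458 / 1.86677 = 1.39769
θ = 2·atan2(ρ, z) = 2·atan2(1.30458, 0.406) = 2.53817 rad
ℓ = θ/κ = 2.53817/1.39769 = 1.81598

1.3977 178.29 1.8160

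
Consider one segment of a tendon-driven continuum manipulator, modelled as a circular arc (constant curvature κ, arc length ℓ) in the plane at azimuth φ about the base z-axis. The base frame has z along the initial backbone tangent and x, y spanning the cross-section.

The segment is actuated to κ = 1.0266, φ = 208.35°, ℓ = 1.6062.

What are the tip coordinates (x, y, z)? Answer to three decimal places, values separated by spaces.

θ = κ·ℓ = 1.0266 × 1.6062 = 1.64892 rad
ρ = (1 − cos θ)/κ = (1 − -0.07805)/1.0266 = 1.05012
z = sin θ / κ = 0.99695/1.0266 = 0.97112
x = ρ cos φ = 1.05012 × cos(208.35°) = -0.92417
y = ρ sin φ = 1.05012 × sin(208.35°) = -0.49865

-0.924 -0.499 0.971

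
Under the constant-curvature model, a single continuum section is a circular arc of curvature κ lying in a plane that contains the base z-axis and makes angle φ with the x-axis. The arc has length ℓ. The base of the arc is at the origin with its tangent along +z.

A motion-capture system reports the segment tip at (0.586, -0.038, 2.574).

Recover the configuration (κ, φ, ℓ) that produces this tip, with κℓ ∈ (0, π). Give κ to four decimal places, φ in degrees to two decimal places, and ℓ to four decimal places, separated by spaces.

ρ = √(x²+y²) = √(0.586² + -0.038²) = 0.58723
φ = atan2(y, x) mod 360° = atan2(-0.038, 0.586) = 356.2898°
|p|² = ρ² + z² = 0.58723² + 2.574² = 6.97032
κ = 2ρ / |p|² = 2×0.58723 / 6.97032 = 0.16849
θ = 2·atan2(ρ, z) = 2·atan2(0.58723, 2.574) = 0.44860 rad
ℓ = θ/κ = 0.44860/0.16849 = 2.66240

0.1685 356.29 2.6624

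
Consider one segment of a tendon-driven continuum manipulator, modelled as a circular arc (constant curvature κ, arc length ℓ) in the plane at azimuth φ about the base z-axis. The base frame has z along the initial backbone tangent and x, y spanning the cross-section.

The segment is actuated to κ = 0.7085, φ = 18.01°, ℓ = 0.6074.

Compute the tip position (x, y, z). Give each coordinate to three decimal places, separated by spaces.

0.122 0.040 0.589

θ = κ·ℓ = 0.7085 × 0.6074 = 0.43034 rad
ρ = (1 − cos θ)/κ = (1 − 0.90882)/0.7085 = 0.12869
z = sin θ / κ = 0.41718/0.7085 = 0.58882
x = ρ cos φ = 0.12869 × cos(18.01°) = 0.12239
y = ρ sin φ = 0.12869 × sin(18.01°) = 0.03979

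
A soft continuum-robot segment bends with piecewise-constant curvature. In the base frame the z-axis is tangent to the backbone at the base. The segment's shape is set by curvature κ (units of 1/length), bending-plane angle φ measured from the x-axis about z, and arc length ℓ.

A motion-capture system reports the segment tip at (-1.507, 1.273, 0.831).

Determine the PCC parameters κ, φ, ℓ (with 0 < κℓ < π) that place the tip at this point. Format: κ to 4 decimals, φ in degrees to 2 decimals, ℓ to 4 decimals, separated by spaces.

0.8610 139.81 2.7225

ρ = √(x²+y²) = √(-1.507² + 1.273²) = 1.97271
φ = atan2(y, x) mod 360° = atan2(1.273, -1.507) = 139.8114°
|p|² = ρ² + z² = 1.97271² + 0.831² = 4.58214
κ = 2ρ / |p|² = 2×1.97271 / 4.58214 = 0.86104
θ = 2·atan2(ρ, z) = 2·atan2(1.97271, 0.831) = 2.34422 rad
ℓ = θ/κ = 2.34422/0.86104 = 2.72253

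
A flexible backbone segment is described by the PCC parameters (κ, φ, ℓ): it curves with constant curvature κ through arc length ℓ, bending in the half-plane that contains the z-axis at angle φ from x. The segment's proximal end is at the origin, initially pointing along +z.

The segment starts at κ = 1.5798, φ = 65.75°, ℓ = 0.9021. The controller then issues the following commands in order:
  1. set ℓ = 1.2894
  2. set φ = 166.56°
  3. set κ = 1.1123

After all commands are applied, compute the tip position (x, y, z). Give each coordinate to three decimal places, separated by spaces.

initial: κ=1.5798, φ=65.75°, ℓ=0.9021
cmd 1: set ℓ=1.2894 → (κ,φ,ℓ)=(1.5798,65.75°,1.2894) → tip=(0.3768,0.8366,0.5654)
cmd 2: set φ=166.56° → (κ,φ,ℓ)=(1.5798,166.56°,1.2894) → tip=(-0.8924,0.2133,0.5654)
cmd 3: set κ=1.1123 → (κ,φ,ℓ)=(1.1123,166.56°,1.2894) → tip=(-0.7553,0.1805,0.8907)

-0.755 0.181 0.891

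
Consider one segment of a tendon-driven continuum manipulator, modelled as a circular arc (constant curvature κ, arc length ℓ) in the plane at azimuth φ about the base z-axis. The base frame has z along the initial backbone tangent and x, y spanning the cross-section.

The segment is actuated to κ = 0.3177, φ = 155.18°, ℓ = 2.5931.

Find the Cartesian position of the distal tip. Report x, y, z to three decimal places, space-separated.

-0.916 0.424 2.310

θ = κ·ℓ = 0.3177 × 2.5931 = 0.82383 rad
ρ = (1 − cos θ)/κ = (1 − 0.67942)/0.3177 = 1.00907
z = sin θ / κ = 0.73375/0.3177 = 2.30957
x = ρ cos φ = 1.00907 × cos(155.18°) = -0.91587
y = ρ sin φ = 1.00907 × sin(155.18°) = 0.42358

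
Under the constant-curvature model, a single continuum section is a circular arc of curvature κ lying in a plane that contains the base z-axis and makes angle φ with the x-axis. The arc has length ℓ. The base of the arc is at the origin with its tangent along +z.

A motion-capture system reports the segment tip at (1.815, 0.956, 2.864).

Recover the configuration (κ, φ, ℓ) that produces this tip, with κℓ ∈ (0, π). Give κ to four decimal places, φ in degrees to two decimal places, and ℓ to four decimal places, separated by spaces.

0.3306 27.78 3.7604

ρ = √(x²+y²) = √(1.815² + 0.956²) = 2.05138
φ = atan2(y, x) mod 360° = atan2(0.956, 1.815) = 27.7768°
|p|² = ρ² + z² = 2.05138² + 2.864² = 12.41066
κ = 2ρ / |p|² = 2×2.05138 / 12.41066 = 0.33058
θ = 2·atan2(ρ, z) = 2·atan2(2.05138, 2.864) = 1.24312 rad
ℓ = θ/κ = 1.24312/0.33058 = 3.76037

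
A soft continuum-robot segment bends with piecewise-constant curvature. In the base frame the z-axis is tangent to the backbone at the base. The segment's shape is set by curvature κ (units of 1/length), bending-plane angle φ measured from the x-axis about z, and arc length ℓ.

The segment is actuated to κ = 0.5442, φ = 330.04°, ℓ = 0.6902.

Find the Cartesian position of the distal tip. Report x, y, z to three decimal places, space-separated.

0.111 -0.064 0.674

θ = κ·ℓ = 0.5442 × 0.6902 = 0.37561 rad
ρ = (1 − cos θ)/κ = (1 − 0.93029)/0.5442 = 0.12811
z = sin θ / κ = 0.36684/0.5442 = 0.67409
x = ρ cos φ = 0.12811 × cos(330.04°) = 0.11099
y = ρ sin φ = 0.12811 × sin(330.04°) = -0.06398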